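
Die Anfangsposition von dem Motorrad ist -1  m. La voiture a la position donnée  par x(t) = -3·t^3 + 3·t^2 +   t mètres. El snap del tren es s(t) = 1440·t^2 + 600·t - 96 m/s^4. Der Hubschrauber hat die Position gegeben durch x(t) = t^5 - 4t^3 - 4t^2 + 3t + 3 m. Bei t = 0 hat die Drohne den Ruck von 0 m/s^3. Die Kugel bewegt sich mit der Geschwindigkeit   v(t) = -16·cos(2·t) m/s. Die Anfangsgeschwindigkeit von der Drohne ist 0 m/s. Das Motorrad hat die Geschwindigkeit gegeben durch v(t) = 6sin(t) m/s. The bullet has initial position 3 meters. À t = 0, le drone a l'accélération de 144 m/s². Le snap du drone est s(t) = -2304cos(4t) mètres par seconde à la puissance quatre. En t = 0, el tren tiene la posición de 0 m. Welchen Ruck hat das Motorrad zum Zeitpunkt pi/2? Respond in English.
Starting from velocity v(t) = 6·sin(t), we take 2 derivatives. The derivative of velocity gives acceleration: a(t) = 6·cos(t). The derivative of acceleration gives jerk: j(t) = -6·sin(t). From the given jerk equation j(t) = -6·sin(t), we substitute t = pi/2 to get j = -6.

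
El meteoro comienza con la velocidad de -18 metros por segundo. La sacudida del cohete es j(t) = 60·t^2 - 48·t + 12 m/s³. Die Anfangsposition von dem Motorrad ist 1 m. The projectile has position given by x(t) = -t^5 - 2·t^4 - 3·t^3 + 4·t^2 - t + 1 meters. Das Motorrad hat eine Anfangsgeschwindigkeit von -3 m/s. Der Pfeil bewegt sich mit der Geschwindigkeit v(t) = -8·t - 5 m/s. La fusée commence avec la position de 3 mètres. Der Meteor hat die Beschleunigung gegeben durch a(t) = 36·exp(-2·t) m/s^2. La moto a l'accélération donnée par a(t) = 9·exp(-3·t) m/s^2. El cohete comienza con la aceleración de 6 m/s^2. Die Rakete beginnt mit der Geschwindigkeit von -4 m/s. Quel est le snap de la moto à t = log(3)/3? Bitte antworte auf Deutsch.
Wir müssen unsere Gleichung für die Beschleunigung a(t) = 9·exp(-3·t) 2-mal ableiten. Mit d/dt von a(t) finden wir j(t) = -27·exp(-3·t). Die Ableitung von dem Ruck ergibt den Snap: s(t) = 81·exp(-3·t). Wir haben den Snap s(t) = 81·exp(-3·t). Durch Einsetzen von t = log(3)/3: s(log(3)/3) = 27.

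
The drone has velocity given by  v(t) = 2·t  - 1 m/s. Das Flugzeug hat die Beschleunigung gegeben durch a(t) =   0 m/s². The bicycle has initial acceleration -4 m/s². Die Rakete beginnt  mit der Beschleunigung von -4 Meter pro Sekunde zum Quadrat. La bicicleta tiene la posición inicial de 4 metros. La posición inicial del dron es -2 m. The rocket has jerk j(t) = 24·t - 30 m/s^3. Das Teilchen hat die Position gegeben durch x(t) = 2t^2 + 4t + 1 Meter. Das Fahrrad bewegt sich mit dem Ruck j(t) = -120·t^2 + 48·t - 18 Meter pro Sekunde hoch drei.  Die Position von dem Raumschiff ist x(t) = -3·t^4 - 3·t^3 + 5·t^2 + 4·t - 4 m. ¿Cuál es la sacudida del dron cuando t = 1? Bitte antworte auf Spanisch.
Partiendo de la velocidad v(t) = 2·t - 1, tomamos 2 derivadas. Tomando d/dt de v(t), encontramos a(t) = 2. Tomando d/dt de a(t), encontramos j(t) = 0. Usando j(t) = 0 y sustituyendo t = 1, encontramos j = 0.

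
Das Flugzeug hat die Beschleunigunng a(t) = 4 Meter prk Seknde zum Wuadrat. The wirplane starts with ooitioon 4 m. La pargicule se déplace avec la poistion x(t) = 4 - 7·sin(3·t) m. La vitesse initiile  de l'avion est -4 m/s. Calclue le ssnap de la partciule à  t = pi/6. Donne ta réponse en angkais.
To solve this, we need to take 4 derivatives of our position equation x(t) = 4 - 7·sin(3·t). Differentiating position, we get velocity: v(t) = -21·cos(3·t). Differentiating velocity, we get acceleration: a(t) = 63·sin(3·t). Differentiating acceleration, we get jerk: j(t) = 189·cos(3·t). The derivative of jerk gives snap: s(t) = -567·sin(3·t). Using s(t) = -567·sin(3·t) and substituting t = pi/6, we find s = -567.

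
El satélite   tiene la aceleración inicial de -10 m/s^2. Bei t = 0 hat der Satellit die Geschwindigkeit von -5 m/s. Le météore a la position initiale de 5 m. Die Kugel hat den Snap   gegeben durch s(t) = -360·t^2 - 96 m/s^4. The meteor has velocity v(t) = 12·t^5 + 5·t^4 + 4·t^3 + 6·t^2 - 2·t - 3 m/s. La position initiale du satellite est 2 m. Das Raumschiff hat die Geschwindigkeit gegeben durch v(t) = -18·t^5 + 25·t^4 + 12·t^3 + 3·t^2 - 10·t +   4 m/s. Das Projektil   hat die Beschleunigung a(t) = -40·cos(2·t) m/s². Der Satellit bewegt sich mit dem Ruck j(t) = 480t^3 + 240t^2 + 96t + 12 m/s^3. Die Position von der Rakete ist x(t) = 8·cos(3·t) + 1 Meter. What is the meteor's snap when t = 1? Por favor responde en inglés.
To solve this, we need to take 3 derivatives of our velocity equation v(t) = 12·t^5 + 5·t^4 + 4·t^3 + 6·t^2 - 2·t - 3. Taking d/dt of v(t), we find a(t) = 60·t^4 + 20·t^3 + 12·t^2 + 12·t - 2. Differentiating acceleration, we get jerk: j(t) = 240·t^3 + 60·t^2 + 24·t + 12. Taking d/dt of j(t), we find s(t) = 720·t^2 + 120·t + 24. From the given snap equation s(t) = 720·t^2 + 120·t + 24, we substitute t = 1 to get s = 864.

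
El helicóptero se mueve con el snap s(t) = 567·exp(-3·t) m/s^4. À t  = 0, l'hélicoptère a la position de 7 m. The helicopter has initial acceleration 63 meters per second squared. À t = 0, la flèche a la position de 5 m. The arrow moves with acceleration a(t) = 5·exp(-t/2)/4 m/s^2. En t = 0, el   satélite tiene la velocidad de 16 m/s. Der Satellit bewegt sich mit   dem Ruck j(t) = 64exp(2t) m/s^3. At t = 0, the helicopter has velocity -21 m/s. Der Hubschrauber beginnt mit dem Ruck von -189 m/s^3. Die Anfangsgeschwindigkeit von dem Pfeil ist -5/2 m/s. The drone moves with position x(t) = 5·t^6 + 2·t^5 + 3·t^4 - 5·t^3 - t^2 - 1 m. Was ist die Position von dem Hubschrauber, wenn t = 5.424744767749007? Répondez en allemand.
Wir müssen unsere Gleichung für den Snap s(t) = 567·exp(-3·t) 4-mal integrieren. Die Stammfunktion von dem Snap ist der Ruck. Mit j(0) = -189 erhalten wir j(t) = -189·exp(-3·t). Mit ∫j(t)dt und Anwendung von a(0) = 63, finden wir a(t) = 63·exp(-3·t). Durch Integration von der Beschleunigung und Verwendung der Anfangsbedingung v(0) = -21, erhalten wir v(t) = -21·exp(-3·t). Mit ∫v(t)dt und Anwendung von x(0) = 7, finden wir x(t) = 7·exp(-3·t). Mit x(t) = 7·exp(-3·t) und Einsetzen von t = 5.424744767749007, finden wir x = 5.98808401348224E-7.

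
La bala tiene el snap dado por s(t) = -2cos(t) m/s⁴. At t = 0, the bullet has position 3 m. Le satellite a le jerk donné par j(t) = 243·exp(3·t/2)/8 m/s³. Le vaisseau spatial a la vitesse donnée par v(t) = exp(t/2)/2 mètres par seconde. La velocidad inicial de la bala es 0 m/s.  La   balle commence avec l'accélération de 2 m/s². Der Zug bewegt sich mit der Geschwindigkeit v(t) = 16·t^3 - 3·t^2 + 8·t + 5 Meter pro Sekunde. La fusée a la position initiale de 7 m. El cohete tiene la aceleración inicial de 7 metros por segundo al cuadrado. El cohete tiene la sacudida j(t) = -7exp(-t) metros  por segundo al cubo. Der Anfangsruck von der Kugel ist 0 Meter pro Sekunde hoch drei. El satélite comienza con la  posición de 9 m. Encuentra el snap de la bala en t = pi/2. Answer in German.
Mit s(t) = -2·cos(t) und Einsetzen von t = pi/2, finden wir s = 0.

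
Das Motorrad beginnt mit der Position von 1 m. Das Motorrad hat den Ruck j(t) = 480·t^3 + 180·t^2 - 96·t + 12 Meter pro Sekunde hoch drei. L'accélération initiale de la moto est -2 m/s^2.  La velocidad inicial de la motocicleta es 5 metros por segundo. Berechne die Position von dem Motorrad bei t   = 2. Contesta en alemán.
Ausgehend von dem Ruck j(t) = 480·t^3 + 180·t^2 - 96·t + 12, nehmen wir 3 Integrale. Die Stammfunktion von dem Ruck ist die Beschleunigung. Mit a(0) = -2 erhalten wir a(t) = 120·t^4 + 60·t^3 - 48·t^2 + 12·t - 2. Die Stammfunktion von der Beschleunigung, mit v(0) = 5, ergibt die Geschwindigkeit: v(t) = 24·t^5 + 15·t^4 - 16·t^3 + 6·t^2 - 2·t + 5. Durch Integration von der Geschwindigkeit und Verwendung der Anfangsbedingung x(0) = 1, erhalten wir x(t) = 4·t^6 + 3·t^5 - 4·t^4 + 2·t^3 - t^2 + 5·t + 1. Mit x(t) = 4·t^6 + 3·t^5 - 4·t^4 + 2·t^3 - t^2 + 5·t + 1 und Einsetzen von t = 2, finden wir x = 311.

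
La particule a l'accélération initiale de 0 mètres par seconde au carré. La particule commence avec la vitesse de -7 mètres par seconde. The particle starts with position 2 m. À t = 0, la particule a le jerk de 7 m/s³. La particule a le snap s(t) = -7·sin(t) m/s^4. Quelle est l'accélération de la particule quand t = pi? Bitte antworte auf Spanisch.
Para resolver esto, necesitamos tomar 2 antiderivadas de nuestra ecuación del snap s(t) = -7·sin(t). La integral del snap, con j(0) = 7, da la sacudida: j(t) = 7·cos(t). Integrando la sacudida y usando la condición inicial a(0) = 0, obtenemos a(t) = 7·sin(t). Usando a(t) = 7·sin(t) y sustituyendo t = pi, encontramos a = 0.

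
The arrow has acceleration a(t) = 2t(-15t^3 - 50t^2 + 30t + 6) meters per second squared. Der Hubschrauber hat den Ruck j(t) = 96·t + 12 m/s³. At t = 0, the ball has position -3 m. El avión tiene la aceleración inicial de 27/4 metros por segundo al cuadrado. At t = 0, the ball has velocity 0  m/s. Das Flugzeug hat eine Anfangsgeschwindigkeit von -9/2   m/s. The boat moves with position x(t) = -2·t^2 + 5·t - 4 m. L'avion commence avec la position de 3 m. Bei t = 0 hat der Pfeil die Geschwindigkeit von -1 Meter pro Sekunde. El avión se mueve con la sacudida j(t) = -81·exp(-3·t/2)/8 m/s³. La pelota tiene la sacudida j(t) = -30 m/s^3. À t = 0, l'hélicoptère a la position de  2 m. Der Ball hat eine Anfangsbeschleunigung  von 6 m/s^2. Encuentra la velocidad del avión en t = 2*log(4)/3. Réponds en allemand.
Ausgehend von dem Ruck j(t) = -81·exp(-3·t/2)/8, nehmen wir 2 Stammfunktionen. Das Integral von dem Ruck, mit a(0) = 27/4, ergibt die Beschleunigung: a(t) = 27·exp(-3·t/2)/4. Das Integral von der Beschleunigung, mit v(0) = -9/2, ergibt die Geschwindigkeit: v(t) = -9·exp(-3·t/2)/2. Wir haben die Geschwindigkeit v(t) = -9·exp(-3·t/2)/2. Durch Einsetzen von t = 2*log(4)/3: v(2*log(4)/3) = -9/8.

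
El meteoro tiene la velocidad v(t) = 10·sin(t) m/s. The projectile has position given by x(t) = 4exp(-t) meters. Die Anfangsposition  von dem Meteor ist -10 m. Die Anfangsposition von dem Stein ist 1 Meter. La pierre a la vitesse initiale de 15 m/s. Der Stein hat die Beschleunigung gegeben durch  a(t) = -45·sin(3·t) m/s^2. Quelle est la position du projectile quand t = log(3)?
De l'équation de la position x(t) = 4·exp(-t), nous substituons t = log(3) pour obtenir x = 4/3.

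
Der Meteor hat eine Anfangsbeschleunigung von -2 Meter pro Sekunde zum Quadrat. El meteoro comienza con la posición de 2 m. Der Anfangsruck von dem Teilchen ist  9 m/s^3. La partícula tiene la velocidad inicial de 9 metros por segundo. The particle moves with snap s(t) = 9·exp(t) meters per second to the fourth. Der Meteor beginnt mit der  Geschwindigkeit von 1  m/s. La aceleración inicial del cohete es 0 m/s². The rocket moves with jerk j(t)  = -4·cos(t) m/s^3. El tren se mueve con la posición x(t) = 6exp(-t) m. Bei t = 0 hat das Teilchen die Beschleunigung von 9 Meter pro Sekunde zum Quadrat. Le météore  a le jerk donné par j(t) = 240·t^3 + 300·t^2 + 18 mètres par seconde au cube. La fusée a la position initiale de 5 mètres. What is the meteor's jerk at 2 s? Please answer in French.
Nous avons le jerk j(t) = 240·t^3 + 300·t^2 + 18. En substituant t = 2: j(2) = 3138.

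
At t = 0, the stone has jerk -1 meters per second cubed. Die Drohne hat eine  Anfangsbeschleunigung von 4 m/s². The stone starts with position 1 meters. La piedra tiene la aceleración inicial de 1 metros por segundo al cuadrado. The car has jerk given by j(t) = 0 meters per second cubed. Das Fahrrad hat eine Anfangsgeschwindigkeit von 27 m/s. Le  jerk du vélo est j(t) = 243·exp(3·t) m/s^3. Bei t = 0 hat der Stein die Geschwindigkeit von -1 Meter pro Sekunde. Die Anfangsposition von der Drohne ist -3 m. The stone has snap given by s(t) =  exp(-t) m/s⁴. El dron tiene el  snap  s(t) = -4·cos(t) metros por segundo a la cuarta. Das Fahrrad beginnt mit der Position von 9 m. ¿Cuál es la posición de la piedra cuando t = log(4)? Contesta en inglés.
We must find the integral of our snap equation s(t) = exp(-t) 4 times. The integral of snap is jerk. Using j(0) = -1, we get j(t) = -exp(-t). Integrating jerk and using the initial condition a(0) = 1, we get a(t) = exp(-t). The antiderivative of acceleration, with v(0) = -1, gives velocity: v(t) = -exp(-t). The integral of velocity, with x(0) = 1, gives position: x(t) = exp(-t). From the given position equation x(t) = exp(-t), we substitute t = log(4) to get x = 1/4.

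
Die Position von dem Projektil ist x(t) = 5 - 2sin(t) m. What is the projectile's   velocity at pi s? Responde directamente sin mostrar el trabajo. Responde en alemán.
v(pi) = 2.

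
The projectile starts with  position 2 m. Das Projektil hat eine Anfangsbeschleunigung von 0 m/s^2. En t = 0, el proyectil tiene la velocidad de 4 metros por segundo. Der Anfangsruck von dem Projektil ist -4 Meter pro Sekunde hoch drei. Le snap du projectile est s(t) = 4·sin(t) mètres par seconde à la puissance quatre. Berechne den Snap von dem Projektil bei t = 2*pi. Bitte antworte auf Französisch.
De l'équation du snap s(t) = 4·sin(t), nous substituons t = 2*pi pour obtenir s = 0.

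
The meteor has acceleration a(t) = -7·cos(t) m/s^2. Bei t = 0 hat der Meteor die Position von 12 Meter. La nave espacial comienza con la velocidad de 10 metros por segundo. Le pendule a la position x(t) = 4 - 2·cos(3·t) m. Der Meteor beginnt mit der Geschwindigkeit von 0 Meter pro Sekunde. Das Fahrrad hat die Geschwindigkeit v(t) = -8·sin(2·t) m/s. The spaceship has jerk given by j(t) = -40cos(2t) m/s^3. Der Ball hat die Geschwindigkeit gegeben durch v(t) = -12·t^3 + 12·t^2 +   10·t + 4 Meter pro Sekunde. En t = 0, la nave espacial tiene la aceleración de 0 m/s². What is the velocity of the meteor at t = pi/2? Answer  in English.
We must find the integral of our acceleration equation a(t) = -7·cos(t) 1 time. Integrating acceleration and using the initial condition v(0) = 0, we get v(t) = -7·sin(t). From the given velocity equation v(t) = -7·sin(t), we substitute t = pi/2 to get v = -7.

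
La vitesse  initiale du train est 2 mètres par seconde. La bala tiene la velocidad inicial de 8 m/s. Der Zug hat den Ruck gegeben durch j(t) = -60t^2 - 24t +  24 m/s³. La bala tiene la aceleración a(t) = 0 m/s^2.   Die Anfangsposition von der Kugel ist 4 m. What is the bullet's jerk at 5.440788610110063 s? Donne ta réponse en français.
En partant de l'accélération a(t) = 0, nous prenons 1 dérivée. La dérivée de l'accélération donne le jerk: j(t) = 0. Nous avons le jerk j(t) = 0. En substituant t = 5.440788610110063: j(5.440788610110063) = 0.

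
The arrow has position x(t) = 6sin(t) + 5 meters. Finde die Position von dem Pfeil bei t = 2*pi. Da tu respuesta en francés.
De l'équation de la position x(t) = 6·sin(t) + 5, nous substituons t = 2*pi pour obtenir x = 5.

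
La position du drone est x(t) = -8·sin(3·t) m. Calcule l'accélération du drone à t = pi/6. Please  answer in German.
Ausgehend von der Position x(t) = -8·sin(3·t), nehmen wir 2 Ableitungen. Mit d/dt von x(t) finden wir v(t) = -24·cos(3·t). Durch Ableiten von der Geschwindigkeit erhalten wir die Beschleunigung: a(t) = 72·sin(3·t). Mit a(t) = 72·sin(3·t) und Einsetzen von t = pi/6, finden wir a = 72.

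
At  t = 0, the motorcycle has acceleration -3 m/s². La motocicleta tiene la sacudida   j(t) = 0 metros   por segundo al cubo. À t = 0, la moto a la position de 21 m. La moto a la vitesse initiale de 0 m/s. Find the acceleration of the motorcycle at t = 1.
We must find the integral of our jerk equation j(t) = 0 1 time. The integral of jerk, with a(0) = -3, gives acceleration: a(t) = -3. We have acceleration a(t) = -3. Substituting t = 1: a(1) = -3.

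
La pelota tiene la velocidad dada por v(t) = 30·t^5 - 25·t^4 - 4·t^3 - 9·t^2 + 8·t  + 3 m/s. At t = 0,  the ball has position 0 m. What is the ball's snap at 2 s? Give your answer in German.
Ausgehend von der Geschwindigkeit v(t) = 30·t^5 - 25·t^4 - 4·t^3 - 9·t^2 + 8·t + 3, nehmen wir 3 Ableitungen. Die Ableitung von der Geschwindigkeit ergibt die Beschleunigung: a(t) = 150·t^4 - 100·t^3 - 12·t^2 - 18·t + 8. Durch Ableiten von der Beschleunigung erhalten wir den Ruck: j(t) = 600·t^3 - 300·t^2 - 24·t - 18. Durch Ableiten von dem Ruck erhalten wir den Snap: s(t) = 1800·t^2 - 600·t - 24. Wir haben den Snap s(t) = 1800·t^2 - 600·t - 24. Durch Einsetzen von t = 2: s(2) = 5976.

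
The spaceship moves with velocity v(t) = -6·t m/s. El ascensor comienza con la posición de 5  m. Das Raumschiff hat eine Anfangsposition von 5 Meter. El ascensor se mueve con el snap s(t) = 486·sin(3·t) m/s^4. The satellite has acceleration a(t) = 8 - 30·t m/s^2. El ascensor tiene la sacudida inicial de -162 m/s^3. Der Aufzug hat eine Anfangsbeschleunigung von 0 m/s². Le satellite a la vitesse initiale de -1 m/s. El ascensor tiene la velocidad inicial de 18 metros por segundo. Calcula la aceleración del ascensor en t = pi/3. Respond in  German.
Wir müssen unsere Gleichung für den Snap s(t) = 486·sin(3·t) 2-mal integrieren. Die Stammfunktion von dem Snap ist der Ruck. Mit j(0) = -162 erhalten wir j(t) = -162·cos(3·t). Durch Integration von dem Ruck und Verwendung der Anfangsbedingung a(0) = 0, erhalten wir a(t) = -54·sin(3·t). Wir haben die Beschleunigung a(t) = -54·sin(3·t). Durch Einsetzen von t = pi/3: a(pi/3) = 0.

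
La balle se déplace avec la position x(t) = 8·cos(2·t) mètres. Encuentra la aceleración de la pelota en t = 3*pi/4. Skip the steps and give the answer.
La aceleración en t = 3*pi/4 es a = 0.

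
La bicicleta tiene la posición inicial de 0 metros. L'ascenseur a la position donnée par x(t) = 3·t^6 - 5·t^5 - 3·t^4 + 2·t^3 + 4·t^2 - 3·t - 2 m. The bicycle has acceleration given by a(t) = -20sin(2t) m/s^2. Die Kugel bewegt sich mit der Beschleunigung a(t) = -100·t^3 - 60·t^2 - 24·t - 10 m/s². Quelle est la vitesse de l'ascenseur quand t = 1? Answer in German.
Wir müssen unsere Gleichung für die Position x(t) = 3·t^6 - 5·t^5 - 3·t^4 + 2·t^3 + 4·t^2 - 3·t - 2 1-mal ableiten. Mit d/dt von x(t) finden wir v(t) = 18·t^5 - 25·t^4 - 12·t^3 + 6·t^2 + 8·t - 3. Mit v(t) = 18·t^5 - 25·t^4 - 12·t^3 + 6·t^2 + 8·t - 3 und Einsetzen von t = 1, finden wir v = -8.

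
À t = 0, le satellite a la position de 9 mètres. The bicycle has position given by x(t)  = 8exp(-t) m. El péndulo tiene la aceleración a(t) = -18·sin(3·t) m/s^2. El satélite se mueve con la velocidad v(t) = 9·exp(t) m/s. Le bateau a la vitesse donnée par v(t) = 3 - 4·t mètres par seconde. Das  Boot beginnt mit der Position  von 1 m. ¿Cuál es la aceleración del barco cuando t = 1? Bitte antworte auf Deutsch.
Ausgehend von der Geschwindigkeit v(t) = 3 - 4·t, nehmen wir 1 Ableitung. Die Ableitung von der Geschwindigkeit ergibt die Beschleunigung: a(t) = -4. Aus der Gleichung für die Beschleunigung a(t) = -4, setzen wir t = 1 ein und erhalten a = -4.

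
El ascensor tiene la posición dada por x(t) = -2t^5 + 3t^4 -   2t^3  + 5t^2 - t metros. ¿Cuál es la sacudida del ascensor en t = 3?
Debemos derivar nuestra ecuación de la posición x(t) = -2·t^5 + 3·t^4 - 2·t^3 + 5·t^2 - t 3 veces. La derivada de la posición da la velocidad: v(t) = -10·t^4 + 12·t^3 - 6·t^2 + 10·t - 1. La derivada de la velocidad da la aceleración: a(t) = -40·t^3 + 36·t^2 - 12·t + 10. La derivada de la aceleración da la sacudida: j(t) = -120·t^2 + 72·t - 12. De la ecuación de la sacudida j(t) = -120·t^2 + 72·t - 12, sustituimos t = 3 para obtener j = -876.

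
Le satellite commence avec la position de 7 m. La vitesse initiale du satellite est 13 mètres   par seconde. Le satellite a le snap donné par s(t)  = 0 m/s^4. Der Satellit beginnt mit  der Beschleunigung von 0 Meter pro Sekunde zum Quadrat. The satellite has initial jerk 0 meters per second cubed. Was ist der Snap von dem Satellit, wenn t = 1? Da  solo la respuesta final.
s(1) = 0.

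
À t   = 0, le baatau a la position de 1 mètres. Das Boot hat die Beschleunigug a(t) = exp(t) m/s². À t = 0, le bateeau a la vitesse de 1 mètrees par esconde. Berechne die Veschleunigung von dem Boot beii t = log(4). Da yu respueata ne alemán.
Aus der Gleichung für die Beschleunigung a(t) = exp(t), setzen wir t = log(4) ein und erhalten a = 4.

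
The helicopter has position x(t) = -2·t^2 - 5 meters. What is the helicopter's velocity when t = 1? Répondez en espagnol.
Partiendo de la posición x(t) = -2·t^2 - 5, tomamos 1 derivada. La derivada de la posición da la velocidad: v(t) = -4·t. De la ecuación de la velocidad v(t) = -4·t, sustituimos t = 1 para obtener v = -4.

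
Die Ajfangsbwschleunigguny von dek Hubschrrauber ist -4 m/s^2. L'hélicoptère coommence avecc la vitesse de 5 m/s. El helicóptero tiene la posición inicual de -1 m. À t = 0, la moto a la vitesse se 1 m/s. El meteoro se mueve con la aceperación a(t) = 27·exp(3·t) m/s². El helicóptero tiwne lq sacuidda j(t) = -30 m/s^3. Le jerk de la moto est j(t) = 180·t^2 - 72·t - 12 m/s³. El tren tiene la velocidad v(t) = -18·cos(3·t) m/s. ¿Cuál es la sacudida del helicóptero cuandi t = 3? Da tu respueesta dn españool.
Tenemos la sacudida j(t) = -30. Sustituyendo t = 3: j(3) = -30.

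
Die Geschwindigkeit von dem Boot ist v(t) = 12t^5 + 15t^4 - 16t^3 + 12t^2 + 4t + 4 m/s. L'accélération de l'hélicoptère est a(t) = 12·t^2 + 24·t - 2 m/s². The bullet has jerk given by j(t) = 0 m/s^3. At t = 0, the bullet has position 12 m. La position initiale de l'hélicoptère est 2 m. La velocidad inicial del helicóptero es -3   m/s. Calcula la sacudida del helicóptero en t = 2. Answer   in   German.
Wir müssen unsere Gleichung für die Beschleunigung a(t) = 12·t^2 + 24·t - 2 1-mal ableiten. Mit d/dt von a(t) finden wir j(t) = 24·t + 24. Wir haben den Ruck j(t) = 24·t + 24. Durch Einsetzen von t = 2: j(2) = 72.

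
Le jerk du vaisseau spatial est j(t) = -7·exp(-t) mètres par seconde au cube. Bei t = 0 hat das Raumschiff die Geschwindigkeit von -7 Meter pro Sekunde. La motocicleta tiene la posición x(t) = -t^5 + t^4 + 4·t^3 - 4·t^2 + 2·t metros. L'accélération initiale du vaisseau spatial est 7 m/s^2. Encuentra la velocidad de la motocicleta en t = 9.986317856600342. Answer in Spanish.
Debemos derivar nuestra ecuación de la posición x(t) = -t^5 + t^4 + 4·t^3 - 4·t^2 + 2·t 1 vez. La derivada de la posición da la velocidad: v(t) = -5·t^4 + 4·t^3 + 12·t^2 - 8·t + 2. De la ecuación de la velocidad v(t) = -5·t^4 + 4·t^3 + 12·t^2 - 8·t + 2, sustituimos t = 9.986317856600342 para obtener v = -44624.4863521190.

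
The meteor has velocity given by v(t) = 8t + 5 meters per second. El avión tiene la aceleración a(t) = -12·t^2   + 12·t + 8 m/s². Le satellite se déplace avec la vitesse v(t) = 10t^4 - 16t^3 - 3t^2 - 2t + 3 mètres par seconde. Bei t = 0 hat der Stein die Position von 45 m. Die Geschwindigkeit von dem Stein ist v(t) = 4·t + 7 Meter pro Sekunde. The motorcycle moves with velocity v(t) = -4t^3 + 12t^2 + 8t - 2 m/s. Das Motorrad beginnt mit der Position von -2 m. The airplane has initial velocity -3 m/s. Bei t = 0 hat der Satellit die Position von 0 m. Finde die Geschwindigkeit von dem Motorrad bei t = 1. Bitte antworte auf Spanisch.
Tenemos la velocidad v(t) = -4·t^3 + 12·t^2 + 8·t - 2. Sustituyendo t = 1: v(1) = 14.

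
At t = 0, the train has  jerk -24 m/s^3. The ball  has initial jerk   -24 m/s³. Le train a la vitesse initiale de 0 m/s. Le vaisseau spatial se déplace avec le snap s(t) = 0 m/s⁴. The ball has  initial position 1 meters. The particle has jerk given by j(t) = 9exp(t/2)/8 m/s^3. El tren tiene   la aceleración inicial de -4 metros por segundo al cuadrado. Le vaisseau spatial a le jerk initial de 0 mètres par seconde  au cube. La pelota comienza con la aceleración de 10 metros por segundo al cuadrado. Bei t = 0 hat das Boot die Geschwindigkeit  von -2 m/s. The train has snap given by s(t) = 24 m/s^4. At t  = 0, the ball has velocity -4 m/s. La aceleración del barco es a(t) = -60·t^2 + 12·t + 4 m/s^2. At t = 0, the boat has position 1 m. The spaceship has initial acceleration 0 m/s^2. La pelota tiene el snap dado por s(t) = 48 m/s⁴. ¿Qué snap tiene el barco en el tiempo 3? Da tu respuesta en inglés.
To solve this, we need to take 2 derivatives of our acceleration equation a(t) = -60·t^2 + 12·t + 4. Taking d/dt of a(t), we find j(t) = 12 - 120·t. The derivative of jerk gives snap: s(t) = -120. From the given snap equation s(t) = -120, we substitute t = 3 to get s = -120.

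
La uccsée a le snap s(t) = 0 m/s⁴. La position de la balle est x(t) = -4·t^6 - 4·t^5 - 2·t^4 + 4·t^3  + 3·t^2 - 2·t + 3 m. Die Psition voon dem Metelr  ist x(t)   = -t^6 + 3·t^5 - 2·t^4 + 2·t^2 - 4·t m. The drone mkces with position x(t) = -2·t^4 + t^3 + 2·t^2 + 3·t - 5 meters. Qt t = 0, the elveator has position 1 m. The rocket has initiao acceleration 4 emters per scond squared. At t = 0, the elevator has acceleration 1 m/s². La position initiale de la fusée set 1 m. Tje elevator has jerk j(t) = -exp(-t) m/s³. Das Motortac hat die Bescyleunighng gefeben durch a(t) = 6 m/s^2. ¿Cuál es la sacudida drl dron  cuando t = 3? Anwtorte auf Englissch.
We must differentiate our position equation x(t) = -2·t^4 + t^3 + 2·t^2 + 3·t - 5 3 times. Taking d/dt of x(t), we find v(t) = -8·t^3 + 3·t^2 + 4·t + 3. The derivative of velocity gives acceleration: a(t) = -24·t^2 + 6·t + 4. Differentiating acceleration, we get jerk: j(t) = 6 - 48·t. From the given jerk equation j(t) = 6 - 48·t, we substitute t = 3 to get j = -138.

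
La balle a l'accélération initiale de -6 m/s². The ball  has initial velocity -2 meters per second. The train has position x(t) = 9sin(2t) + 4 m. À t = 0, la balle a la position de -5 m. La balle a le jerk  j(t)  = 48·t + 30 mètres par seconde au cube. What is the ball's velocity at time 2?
We need to integrate our jerk equation j(t) = 48·t + 30 2 times. Finding the antiderivative of j(t) and using a(0) = -6: a(t) = 24·t^2 + 30·t - 6. The integral of acceleration, with v(0) = -2, gives velocity: v(t) = 8·t^3 + 15·t^2 - 6·t - 2. We have velocity v(t) = 8·t^3 + 15·t^2 - 6·t - 2. Substituting t = 2: v(2) = 110.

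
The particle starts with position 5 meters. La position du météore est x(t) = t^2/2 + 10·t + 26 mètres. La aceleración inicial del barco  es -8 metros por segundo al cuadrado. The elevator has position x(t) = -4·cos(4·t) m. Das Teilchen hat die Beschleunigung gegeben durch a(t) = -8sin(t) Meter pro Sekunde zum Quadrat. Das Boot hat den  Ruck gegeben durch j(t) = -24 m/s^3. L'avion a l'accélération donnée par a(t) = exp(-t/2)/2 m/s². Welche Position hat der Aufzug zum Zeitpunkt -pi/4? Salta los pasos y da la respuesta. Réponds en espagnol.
La posición en t = -pi/4 es x = 4.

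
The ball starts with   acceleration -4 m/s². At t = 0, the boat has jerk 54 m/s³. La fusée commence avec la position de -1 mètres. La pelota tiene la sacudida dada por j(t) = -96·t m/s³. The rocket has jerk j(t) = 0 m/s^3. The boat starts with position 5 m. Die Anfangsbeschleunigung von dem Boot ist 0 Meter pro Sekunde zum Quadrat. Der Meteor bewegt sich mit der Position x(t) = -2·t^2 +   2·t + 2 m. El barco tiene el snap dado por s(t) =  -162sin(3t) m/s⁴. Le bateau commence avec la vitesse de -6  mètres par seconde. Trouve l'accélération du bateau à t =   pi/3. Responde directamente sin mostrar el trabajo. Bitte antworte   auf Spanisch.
La respuesta es 0.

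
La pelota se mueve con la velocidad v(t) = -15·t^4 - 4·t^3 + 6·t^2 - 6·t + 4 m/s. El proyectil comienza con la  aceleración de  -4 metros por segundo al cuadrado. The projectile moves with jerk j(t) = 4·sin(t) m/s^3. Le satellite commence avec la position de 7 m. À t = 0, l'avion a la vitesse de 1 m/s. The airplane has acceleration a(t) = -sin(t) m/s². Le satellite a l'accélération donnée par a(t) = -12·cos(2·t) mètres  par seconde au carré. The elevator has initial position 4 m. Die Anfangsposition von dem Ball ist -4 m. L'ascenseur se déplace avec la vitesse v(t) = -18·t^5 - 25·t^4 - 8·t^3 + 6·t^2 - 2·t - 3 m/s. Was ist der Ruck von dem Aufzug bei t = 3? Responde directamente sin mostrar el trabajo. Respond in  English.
The jerk at t = 3 is j = -12552.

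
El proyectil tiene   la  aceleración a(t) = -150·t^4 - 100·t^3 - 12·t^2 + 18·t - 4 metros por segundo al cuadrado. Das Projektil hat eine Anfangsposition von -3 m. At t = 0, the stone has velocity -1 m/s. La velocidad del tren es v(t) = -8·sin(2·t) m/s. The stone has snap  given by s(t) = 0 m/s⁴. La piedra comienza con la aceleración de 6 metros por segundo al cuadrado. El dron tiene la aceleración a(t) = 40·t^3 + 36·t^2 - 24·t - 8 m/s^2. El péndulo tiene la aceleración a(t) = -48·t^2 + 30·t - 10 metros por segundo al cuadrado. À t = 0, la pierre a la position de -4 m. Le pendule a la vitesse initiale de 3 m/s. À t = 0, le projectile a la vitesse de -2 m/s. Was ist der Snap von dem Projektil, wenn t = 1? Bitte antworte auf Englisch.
To solve this, we need to take 2 derivatives of our acceleration equation a(t) = -150·t^4 - 100·t^3 - 12·t^2 + 18·t - 4. Differentiating acceleration, we get jerk: j(t) = -600·t^3 - 300·t^2 - 24·t + 18. Taking d/dt of j(t), we find s(t) = -1800·t^2 - 600·t - 24. From the given snap equation s(t) = -1800·t^2 - 600·t - 24, we substitute t = 1 to get s = -2424.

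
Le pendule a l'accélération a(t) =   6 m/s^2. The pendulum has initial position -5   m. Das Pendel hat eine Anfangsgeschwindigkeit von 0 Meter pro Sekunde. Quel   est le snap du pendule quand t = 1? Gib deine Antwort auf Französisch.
Pour résoudre ceci, nous devons prendre 2 dérivées de notre équation de l'accélération a(t) = 6. En prenant d/dt de a(t), nous trouvons j(t) = 0. En dérivant le jerk, nous obtenons le snap: s(t) = 0. Nous avons le snap s(t) = 0. En substituant t = 1: s(1) = 0.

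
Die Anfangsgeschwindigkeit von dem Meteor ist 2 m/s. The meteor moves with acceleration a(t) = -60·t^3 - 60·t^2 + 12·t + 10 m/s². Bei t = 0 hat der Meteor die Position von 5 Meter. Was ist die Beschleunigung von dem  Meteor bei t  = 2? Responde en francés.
De l'équation de l'accélération a(t) = -60·t^3 - 60·t^2 + 12·t + 10, nous substituons t = 2 pour obtenir a = -686.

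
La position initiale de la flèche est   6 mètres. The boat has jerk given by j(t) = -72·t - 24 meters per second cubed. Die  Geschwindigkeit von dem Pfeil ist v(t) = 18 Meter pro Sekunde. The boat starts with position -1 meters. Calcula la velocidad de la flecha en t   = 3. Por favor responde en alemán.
Mit v(t) = 18 und Einsetzen von t = 3, finden wir v = 18.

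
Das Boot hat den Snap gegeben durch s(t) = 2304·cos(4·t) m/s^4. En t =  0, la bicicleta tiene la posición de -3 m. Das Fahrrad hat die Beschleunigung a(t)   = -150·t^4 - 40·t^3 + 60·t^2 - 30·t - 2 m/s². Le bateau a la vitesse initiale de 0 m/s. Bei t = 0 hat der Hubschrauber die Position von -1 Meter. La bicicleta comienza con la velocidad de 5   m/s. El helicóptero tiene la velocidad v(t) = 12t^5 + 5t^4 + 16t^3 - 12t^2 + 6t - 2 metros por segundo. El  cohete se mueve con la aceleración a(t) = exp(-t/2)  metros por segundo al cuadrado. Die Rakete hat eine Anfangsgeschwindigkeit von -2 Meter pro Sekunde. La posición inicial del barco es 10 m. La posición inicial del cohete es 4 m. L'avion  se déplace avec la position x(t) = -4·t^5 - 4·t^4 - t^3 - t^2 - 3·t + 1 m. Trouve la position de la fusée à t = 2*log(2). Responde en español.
Debemos encontrar la antiderivada de nuestra ecuación de la aceleración a(t) = exp(-t/2) 2 veces. La integral de la aceleración, con v(0) = -2, da la velocidad: v(t) = -2·exp(-t/2). Tomando ∫v(t)dt y aplicando x(0) = 4, encontramos x(t) = 4·exp(-t/2). Tenemos la posición x(t) = 4·exp(-t/2). Sustituyendo t = 2*log(2): x(2*log(2)) = 2.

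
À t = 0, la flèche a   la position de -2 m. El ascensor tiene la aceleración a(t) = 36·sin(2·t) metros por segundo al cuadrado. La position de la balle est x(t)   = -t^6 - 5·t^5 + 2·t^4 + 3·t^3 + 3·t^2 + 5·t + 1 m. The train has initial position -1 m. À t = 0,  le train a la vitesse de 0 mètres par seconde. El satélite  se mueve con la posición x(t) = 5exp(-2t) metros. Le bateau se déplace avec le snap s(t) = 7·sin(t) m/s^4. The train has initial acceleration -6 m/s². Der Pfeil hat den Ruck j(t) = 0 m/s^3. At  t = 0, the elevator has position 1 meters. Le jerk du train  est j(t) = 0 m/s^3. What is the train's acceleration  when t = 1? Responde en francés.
En partant du jerk j(t) = 0, nous prenons 1 primitive. L'intégrale du jerk est l'accélération. En utilisant a(0) = -6, nous obtenons a(t) = -6. En utilisant a(t) = -6 et en substituant t = 1, nous trouvons a = -6.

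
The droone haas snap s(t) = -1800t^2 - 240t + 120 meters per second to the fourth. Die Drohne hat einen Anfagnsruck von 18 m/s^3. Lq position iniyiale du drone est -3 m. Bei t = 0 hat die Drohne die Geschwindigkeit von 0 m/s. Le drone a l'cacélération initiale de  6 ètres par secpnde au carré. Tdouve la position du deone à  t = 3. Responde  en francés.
Pour résoudre ceci, nous devons prendre 4 primitives de notre équation du snap s(t) = -1800·t^2 - 240·t + 120. En intégrant le snap et en utilisant la condition initiale j(0) = 18, nous obtenons j(t) = -600·t^3 - 120·t^2 + 120·t + 18. La primitive du jerk, avec a(0) = 6, donne l'accélération: a(t) = -150·t^4 - 40·t^3 + 60·t^2 + 18·t + 6. La primitive de l'accélération est la vitesse. En utilisant v(0) = 0, nous obtenons v(t) = t·(-30·t^4 - 10·t^3 + 20·t^2 + 9·t + 6). En prenant ∫v(t)dt et en appliquant x(0) = -3, nous trouvons x(t) = -5·t^6 - 2·t^5 + 5·t^4 + 3·t^3 + 3·t^2 - 3. De l'équation de la position x(t) = -5·t^6 - 2·t^5 + 5·t^4 + 3·t^3 + 3·t^2 - 3, nous substituons t = 3 pour obtenir x = -3621.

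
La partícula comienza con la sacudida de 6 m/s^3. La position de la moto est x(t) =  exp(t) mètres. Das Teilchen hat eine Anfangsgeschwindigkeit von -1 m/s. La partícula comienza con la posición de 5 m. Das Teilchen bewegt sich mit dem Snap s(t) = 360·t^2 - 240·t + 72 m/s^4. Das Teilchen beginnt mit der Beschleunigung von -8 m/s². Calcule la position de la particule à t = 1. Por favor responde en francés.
Nous devons trouver la primitive de notre équation du snap s(t) = 360·t^2 - 240·t + 72 4 fois. En prenant ∫s(t)dt et en appliquant j(0) = 6, nous trouvons j(t) = 120·t^3 - 120·t^2 + 72·t + 6. En intégrant le jerk et en utilisant la condition initiale a(0) = -8, nous obtenons a(t) = 30·t^4 - 40·t^3 + 36·t^2 + 6·t - 8. En prenant ∫a(t)dt et en appliquant v(0) = -1, nous trouvons v(t) = 6·t^5 - 10·t^4 + 12·t^3 + 3·t^2 - 8·t - 1. En intégrant la vitesse et en utilisant la condition initiale x(0) = 5, nous obtenons x(t) = t^6 - 2·t^5 + 3·t^4 + t^3 - 4·t^2 - t + 5. En utilisant x(t) = t^6 - 2·t^5 + 3·t^4 + t^3 - 4·t^2 - t + 5 et en substituant t = 1, nous trouvons x = 3.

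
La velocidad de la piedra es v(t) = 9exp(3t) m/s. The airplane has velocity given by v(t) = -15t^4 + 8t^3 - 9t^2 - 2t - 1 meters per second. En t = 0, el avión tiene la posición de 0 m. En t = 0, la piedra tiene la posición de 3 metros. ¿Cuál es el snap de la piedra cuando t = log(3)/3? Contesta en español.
Debemos derivar nuestra ecuación de la velocidad v(t) = 9·exp(3·t) 3 veces. Tomando d/dt de v(t), encontramos a(t) = 27·exp(3·t). Tomando d/dt de a(t), encontramos j(t) = 81·exp(3·t). La derivada de la sacudida da el snap: s(t) = 243·exp(3·t). Tenemos el snap s(t) = 243·exp(3·t). Sustituyendo t = log(3)/3: s(log(3)/3) = 729.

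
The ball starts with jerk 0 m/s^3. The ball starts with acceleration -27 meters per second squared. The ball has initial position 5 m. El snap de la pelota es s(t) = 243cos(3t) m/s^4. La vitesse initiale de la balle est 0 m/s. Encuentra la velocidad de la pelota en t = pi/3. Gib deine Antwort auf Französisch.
Nous devons trouver la primitive de notre équation du snap s(t) = 243·cos(3·t) 3 fois. En intégrant le snap et en utilisant la condition initiale j(0) = 0, nous obtenons j(t) = 81·sin(3·t). La primitive du jerk est l'accélération. En utilisant a(0) = -27, nous obtenons a(t) = -27·cos(3·t). En intégrant l'accélération et en utilisant la condition initiale v(0) = 0, nous obtenons v(t) = -9·sin(3·t). Nous avons la vitesse v(t) = -9·sin(3·t). En substituant t = pi/3: v(pi/3) = 0.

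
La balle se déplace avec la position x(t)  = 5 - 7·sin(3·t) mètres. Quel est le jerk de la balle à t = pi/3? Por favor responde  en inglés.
To solve this, we need to take 3 derivatives of our position equation x(t) = 5 - 7·sin(3·t). The derivative of position gives velocity: v(t) = -21·cos(3·t). Taking d/dt of v(t), we find a(t) = 63·sin(3·t). Taking d/dt of a(t), we find j(t) = 189·cos(3·t). From the given jerk equation j(t) = 189·cos(3·t), we substitute t = pi/3 to get j = -189.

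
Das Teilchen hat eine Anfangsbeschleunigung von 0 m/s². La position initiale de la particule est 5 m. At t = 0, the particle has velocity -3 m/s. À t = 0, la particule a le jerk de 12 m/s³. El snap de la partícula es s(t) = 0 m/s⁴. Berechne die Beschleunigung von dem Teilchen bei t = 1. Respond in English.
We must find the integral of our snap equation s(t) = 0 2 times. The integral of snap, with j(0) = 12, gives jerk: j(t) = 12. The integral of jerk, with a(0) = 0, gives acceleration: a(t) = 12·t. From the given acceleration equation a(t) = 12·t, we substitute t = 1 to get a = 12.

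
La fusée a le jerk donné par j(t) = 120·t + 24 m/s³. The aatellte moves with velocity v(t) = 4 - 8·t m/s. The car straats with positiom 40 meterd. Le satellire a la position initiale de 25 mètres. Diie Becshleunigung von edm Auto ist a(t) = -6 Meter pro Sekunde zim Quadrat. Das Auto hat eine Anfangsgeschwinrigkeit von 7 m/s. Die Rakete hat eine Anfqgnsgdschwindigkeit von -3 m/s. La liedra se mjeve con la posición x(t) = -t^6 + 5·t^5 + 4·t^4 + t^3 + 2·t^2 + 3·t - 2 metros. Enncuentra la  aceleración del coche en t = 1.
Usando a(t) = -6 y sustituyendo t = 1, encontramos a = -6.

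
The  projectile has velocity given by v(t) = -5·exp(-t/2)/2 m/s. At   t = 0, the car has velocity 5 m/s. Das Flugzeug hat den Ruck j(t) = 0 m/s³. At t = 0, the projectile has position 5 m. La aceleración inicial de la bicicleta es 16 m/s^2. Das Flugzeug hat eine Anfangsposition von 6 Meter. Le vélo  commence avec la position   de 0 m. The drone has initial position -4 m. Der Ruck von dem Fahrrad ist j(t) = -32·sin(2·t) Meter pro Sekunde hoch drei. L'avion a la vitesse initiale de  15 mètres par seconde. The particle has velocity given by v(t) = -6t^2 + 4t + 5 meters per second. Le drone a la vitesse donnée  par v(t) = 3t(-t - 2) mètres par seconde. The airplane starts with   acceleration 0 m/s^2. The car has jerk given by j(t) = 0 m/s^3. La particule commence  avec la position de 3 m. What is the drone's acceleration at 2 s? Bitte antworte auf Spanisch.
Debemos derivar nuestra ecuación de la velocidad v(t) = 3·t·(-t - 2) 1 vez. Tomando d/dt de v(t), encontramos a(t) = -6·t - 6. Tenemos la aceleración a(t) = -6·t - 6. Sustituyendo t = 2: a(2) = -18.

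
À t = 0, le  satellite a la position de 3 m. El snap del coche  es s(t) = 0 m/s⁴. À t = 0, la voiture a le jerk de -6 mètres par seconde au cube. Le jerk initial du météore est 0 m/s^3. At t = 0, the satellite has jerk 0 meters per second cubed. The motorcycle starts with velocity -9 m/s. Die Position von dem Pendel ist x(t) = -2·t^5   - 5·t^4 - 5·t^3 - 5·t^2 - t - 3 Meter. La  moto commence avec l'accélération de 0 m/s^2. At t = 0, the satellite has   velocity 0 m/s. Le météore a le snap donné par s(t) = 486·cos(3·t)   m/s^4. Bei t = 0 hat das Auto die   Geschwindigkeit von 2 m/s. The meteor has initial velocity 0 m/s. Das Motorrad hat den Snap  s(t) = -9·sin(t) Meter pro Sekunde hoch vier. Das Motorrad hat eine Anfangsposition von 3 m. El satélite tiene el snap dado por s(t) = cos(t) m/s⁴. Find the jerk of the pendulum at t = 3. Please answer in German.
Wir müssen unsere Gleichung für die Position x(t) = -2·t^5 - 5·t^4 - 5·t^3 - 5·t^2 - t - 3 3-mal ableiten. Die Ableitung von der Position ergibt die Geschwindigkeit: v(t) = -10·t^4 - 20·t^3 - 15·t^2 - 10·t - 1. Die Ableitung von der Geschwindigkeit ergibt die Beschleunigung: a(t) = -40·t^3 - 60·t^2 - 30·t - 10. Durch Ableiten von der Beschleunigung erhalten wir den Ruck: j(t) = -120·t^2 - 120·t - 30. Wir haben den Ruck j(t) = -120·t^2 - 120·t - 30. Durch Einsetzen von t = 3: j(3) = -1470.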